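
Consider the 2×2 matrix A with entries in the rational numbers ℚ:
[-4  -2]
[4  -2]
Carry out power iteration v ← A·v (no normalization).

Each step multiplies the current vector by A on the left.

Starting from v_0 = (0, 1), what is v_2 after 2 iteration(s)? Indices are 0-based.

v_0 = (0, 1).
v_1 = A·v_0 = (-2, -2).
v_2 = A·v_1 = (12, -4).

v_2 = (12, -4)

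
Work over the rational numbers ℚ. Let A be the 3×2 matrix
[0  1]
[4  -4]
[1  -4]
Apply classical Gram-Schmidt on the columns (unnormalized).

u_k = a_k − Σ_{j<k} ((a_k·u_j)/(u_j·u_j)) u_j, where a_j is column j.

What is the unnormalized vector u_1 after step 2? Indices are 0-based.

u_1 = (1, 12/17, -48/17)

Step 1: u_0 = a_0 = (0, 4, 1).
Step 2: u_1 = a_1 − (-20/17)·u_0 = (1, 12/17, -48/17).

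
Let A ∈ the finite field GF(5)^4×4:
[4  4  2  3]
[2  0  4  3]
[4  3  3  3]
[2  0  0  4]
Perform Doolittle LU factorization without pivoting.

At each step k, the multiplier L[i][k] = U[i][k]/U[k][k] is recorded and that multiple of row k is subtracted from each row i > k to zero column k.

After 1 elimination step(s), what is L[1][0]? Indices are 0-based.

L[1][0] = 3

k=0: U[0][0]=4
  eliminate (1,0): mult=3, new row 1: (0, 3, 3, 4); set L[1][0]=3
  eliminate (2,0): mult=1, new row 2: (0, 4, 1, 0); set L[2][0]=1
  eliminate (3,0): mult=3, new row 3: (0, 3, 4, 0); set L[3][0]=3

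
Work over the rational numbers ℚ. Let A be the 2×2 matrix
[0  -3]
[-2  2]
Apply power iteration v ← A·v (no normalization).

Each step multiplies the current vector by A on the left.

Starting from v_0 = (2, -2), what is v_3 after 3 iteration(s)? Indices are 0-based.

v_0 = (2, -2).
v_1 = A·v_0 = (6, -8).
v_2 = A·v_1 = (24, -28).
v_3 = A·v_2 = (84, -104).

v_3 = (84, -104)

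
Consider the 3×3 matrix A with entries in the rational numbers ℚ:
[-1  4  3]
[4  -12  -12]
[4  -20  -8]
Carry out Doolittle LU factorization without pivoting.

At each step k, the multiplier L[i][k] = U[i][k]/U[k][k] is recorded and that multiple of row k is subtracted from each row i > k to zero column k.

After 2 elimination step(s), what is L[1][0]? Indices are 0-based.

L[1][0] = -4

Step 1: pivot at (0,0) is -1.
  row1 ← row1 − (-4)·row0  ⇒  L[1][0]=-4, U row1=(0, 4, 0)
  row2 ← row2 − (-4)·row0  ⇒  L[2][0]=-4, U row2=(0, -4, 4)
Step 2: pivot at (1,1) is 4.
  row2 ← row2 − (-1)·row1  ⇒  L[2][1]=-1, U row2=(0, 0, 4)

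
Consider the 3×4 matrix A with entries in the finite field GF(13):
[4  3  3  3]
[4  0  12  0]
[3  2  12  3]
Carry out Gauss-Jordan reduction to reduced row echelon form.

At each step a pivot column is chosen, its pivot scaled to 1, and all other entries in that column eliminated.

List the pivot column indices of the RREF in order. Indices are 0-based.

step 1: normalize row 0 (÷4) = (1, 4, 4, 4)
  row 1: subtract 4×row0 = (0, 10, 9, 10)
  row 2: subtract 3×row0 = (0, 3, 0, 4)
step 2: normalize row 1 (÷10) = (0, 1, 10, 1)
  row 0: subtract 4×row1 = (1, 0, 3, 0)
  row 2: subtract 3×row1 = (0, 0, 9, 1)
step 3: normalize row 2 (÷9) = (0, 0, 1, 3)
  row 0: subtract 3×row2 = (1, 0, 0, 4)
  row 1: subtract 10×row2 = (0, 1, 0, 10)

pivot columns: 0, 1, 2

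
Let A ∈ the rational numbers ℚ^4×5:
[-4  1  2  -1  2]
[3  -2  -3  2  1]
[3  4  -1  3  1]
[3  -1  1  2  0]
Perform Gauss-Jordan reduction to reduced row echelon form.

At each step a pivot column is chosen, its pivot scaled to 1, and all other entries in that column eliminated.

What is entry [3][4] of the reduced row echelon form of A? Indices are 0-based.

M[3][4] = 97/62

pivot(0,0)=-4: scale R0 → (1, -1/4, -1/2, 1/4, -1/2)
  clear (1,0): R1 −= (3)R0 → (0, -5/4, -3/2, 5/4, 5/2)
  clear (2,0): R2 −= (3)R0 → (0, 19/4, 1/2, 9/4, 5/2)
  clear (3,0): R3 −= (3)R0 → (0, -1/4, 5/2, 5/4, 3/2)
pivot(1,1)=-5/4: scale R1 → (0, 1, 6/5, -1, -2)
  clear (0,1): R0 −= (-1/4)R1 → (1, 0, -1/5, 0, -1)
  clear (2,1): R2 −= (19/4)R1 → (0, 0, -26/5, 7, 12)
  clear (3,1): R3 −= (-1/4)R1 → (0, 0, 14/5, 1, 1)
pivot(2,2)=-26/5: scale R2 → (0, 0, 1, -35/26, -30/13)
  clear (0,2): R0 −= (-1/5)R2 → (1, 0, 0, -7/26, -19/13)
  clear (1,2): R1 −= (6/5)R2 → (0, 1, 0, 8/13, 10/13)
  clear (3,2): R3 −= (14/5)R2 → (0, 0, 0, 62/13, 97/13)
pivot(3,3)=62/13: scale R3 → (0, 0, 0, 1, 97/62)
  clear (0,3): R0 −= (-7/26)R3 → (1, 0, 0, 0, -129/124)
  clear (1,3): R1 −= (8/13)R3 → (0, 1, 0, 0, -6/31)
  clear (2,3): R2 −= (-35/26)R3 → (0, 0, 1, 0, -25/124)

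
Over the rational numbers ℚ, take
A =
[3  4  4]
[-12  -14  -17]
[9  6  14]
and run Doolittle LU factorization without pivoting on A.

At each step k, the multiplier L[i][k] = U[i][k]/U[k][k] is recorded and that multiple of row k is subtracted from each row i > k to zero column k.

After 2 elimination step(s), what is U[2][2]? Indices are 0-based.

U[2][2] = -1

k=0: U[0][0]=3
  eliminate (1,0): mult=-4, new row 1: (0, 2, -1); set L[1][0]=-4
  eliminate (2,0): mult=3, new row 2: (0, -6, 2); set L[2][0]=3
k=1: U[1][1]=2
  eliminate (2,1): mult=-3, new row 2: (0, 0, -1); set L[2][1]=-3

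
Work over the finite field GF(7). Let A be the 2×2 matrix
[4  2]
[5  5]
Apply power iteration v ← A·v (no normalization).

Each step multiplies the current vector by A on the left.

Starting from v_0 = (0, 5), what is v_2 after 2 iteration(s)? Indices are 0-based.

v_0 = (0, 5).
v_1 = A·v_0 = (3, 4).
v_2 = A·v_1 = (6, 0).

v_2 = (6, 0)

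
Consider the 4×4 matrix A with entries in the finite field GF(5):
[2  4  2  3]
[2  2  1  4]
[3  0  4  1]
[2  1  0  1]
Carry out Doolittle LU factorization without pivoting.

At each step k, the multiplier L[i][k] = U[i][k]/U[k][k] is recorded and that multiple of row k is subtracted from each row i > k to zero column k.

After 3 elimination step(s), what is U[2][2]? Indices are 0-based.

Step 1: pivot at (0,0) is 2.
  row1 ← row1 − (1)·row0  ⇒  L[1][0]=1, U row1=(0, 3, 4, 1)
  row2 ← row2 − (4)·row0  ⇒  L[2][0]=4, U row2=(0, 4, 1, 4)
  row3 ← row3 − (1)·row0  ⇒  L[3][0]=1, U row3=(0, 2, 3, 3)
Step 2: pivot at (1,1) is 3.
  row2 ← row2 − (3)·row1  ⇒  L[2][1]=3, U row2=(0, 0, 4, 1)
  row3 ← row3 − (4)·row1  ⇒  L[3][1]=4, U row3=(0, 0, 2, 4)
Step 3: pivot at (2,2) is 4.
  row3 ← row3 − (3)·row2  ⇒  L[3][2]=3, U row3=(0, 0, 0, 1)

U[2][2] = 4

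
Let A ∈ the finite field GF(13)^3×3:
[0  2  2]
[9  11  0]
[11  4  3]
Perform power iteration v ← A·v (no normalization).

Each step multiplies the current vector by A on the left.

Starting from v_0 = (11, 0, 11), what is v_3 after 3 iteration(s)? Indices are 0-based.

v_0 = (11, 0, 11).
v_1 = A·v_0 = (9, 8, 11).
v_2 = A·v_1 = (12, 0, 8).
v_3 = A·v_2 = (3, 4, 0).

v_3 = (3, 4, 0)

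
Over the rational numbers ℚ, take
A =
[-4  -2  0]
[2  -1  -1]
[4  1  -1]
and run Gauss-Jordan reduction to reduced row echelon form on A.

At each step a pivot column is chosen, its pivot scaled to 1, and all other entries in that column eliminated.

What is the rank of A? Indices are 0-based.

step 1: normalize row 0 (÷-4) = (1, 1/2, 0)
  row 1: subtract 2×row0 = (0, -2, -1)
  row 2: subtract 4×row0 = (0, -1, -1)
step 2: normalize row 1 (÷-2) = (0, 1, 1/2)
  row 0: subtract 1/2×row1 = (1, 0, -1/4)
  row 2: subtract -1×row1 = (0, 0, -1/2)
step 3: normalize row 2 (÷-1/2) = (0, 0, 1)
  row 0: subtract -1/4×row2 = (1, 0, 0)
  row 1: subtract 1/2×row2 = (0, 1, 0)

rank = 3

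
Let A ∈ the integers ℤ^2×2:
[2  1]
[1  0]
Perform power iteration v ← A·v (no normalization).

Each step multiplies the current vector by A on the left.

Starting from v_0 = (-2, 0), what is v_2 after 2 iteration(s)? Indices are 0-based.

v_2 = (-10, -4)

v_0 = (-2, 0).
v_1 = A·v_0 = (-4, -2).
v_2 = A·v_1 = (-10, -4).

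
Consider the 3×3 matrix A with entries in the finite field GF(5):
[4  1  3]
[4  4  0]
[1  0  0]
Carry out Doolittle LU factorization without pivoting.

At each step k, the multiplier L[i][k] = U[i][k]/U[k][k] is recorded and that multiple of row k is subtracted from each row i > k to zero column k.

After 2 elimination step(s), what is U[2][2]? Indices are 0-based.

U[2][2] = 4

Step 1: pivot at (0,0) is 4.
  row1 ← row1 − (1)·row0  ⇒  L[1][0]=1, U row1=(0, 3, 2)
  row2 ← row2 − (4)·row0  ⇒  L[2][0]=4, U row2=(0, 1, 3)
Step 2: pivot at (1,1) is 3.
  row2 ← row2 − (2)·row1  ⇒  L[2][1]=2, U row2=(0, 0, 4)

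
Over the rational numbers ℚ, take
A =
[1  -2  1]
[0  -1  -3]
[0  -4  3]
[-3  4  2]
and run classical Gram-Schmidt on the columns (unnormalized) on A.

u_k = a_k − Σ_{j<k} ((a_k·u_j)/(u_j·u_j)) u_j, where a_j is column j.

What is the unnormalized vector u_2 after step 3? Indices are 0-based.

u_2 = (67/58, -311/87, 61/87, 67/174)

Step 1: u_0 = a_0 = (1, 0, 0, -3).
Step 2: u_1 = a_1 − (-7/5)·u_0 = (-3/5, -1, -4, -1/5).
Step 3: u_2 = a_2 − (-1/2)·u_0 − (-50/87)·u_1 = (67/58, -311/87, 61/87, 67/174).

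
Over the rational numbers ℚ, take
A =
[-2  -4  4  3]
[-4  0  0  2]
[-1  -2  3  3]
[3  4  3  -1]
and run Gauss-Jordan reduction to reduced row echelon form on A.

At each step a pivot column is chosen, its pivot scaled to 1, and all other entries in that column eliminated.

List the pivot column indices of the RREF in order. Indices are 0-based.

pivot columns: 0, 1, 2, 3

[1] R0 /= -2  ⇒  (1, 2, -2, -3/2)
     R1 -= -4·R0  ⇒  (0, 8, -8, -4)
     R2 -= -1·R0  ⇒  (0, 0, 1, 3/2)
     R3 -= 3·R0  ⇒  (0, -2, 9, 7/2)
[2] R1 /= 8  ⇒  (0, 1, -1, -1/2)
     R0 -= 2·R1  ⇒  (1, 0, 0, -1/2)
     R3 -= -2·R1  ⇒  (0, 0, 7, 5/2)
[3] R2 /= 1  ⇒  (0, 0, 1, 3/2)
     R1 -= -1·R2  ⇒  (0, 1, 0, 1)
     R3 -= 7·R2  ⇒  (0, 0, 0, -8)
[4] R3 /= -8  ⇒  (0, 0, 0, 1)
     R0 -= -1/2·R3  ⇒  (1, 0, 0, 0)
     R1 -= 1·R3  ⇒  (0, 1, 0, 0)
     R2 -= 3/2·R3  ⇒  (0, 0, 1, 0)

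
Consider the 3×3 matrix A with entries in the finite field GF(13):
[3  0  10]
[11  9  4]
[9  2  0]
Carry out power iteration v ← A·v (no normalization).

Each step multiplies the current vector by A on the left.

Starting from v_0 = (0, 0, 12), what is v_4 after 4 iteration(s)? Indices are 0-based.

v_0 = (0, 0, 12).
v_1 = A·v_0 = (3, 9, 0).
v_2 = A·v_1 = (9, 10, 6).
v_3 = A·v_2 = (9, 5, 10).
v_4 = A·v_3 = (10, 2, 0).

v_4 = (10, 2, 0)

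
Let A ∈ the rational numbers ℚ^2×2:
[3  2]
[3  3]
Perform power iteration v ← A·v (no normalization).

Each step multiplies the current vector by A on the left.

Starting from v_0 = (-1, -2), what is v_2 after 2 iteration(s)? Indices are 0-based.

v_2 = (-39, -48)

v_0 = (-1, -2).
v_1 = A·v_0 = (-7, -9).
v_2 = A·v_1 = (-39, -48).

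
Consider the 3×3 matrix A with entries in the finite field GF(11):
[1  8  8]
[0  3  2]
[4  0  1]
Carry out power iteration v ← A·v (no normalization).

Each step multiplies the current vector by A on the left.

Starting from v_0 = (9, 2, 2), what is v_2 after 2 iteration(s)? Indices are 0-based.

v_2 = (7, 7, 4)

v_0 = (9, 2, 2).
v_1 = A·v_0 = (8, 10, 5).
v_2 = A·v_1 = (7, 7, 4).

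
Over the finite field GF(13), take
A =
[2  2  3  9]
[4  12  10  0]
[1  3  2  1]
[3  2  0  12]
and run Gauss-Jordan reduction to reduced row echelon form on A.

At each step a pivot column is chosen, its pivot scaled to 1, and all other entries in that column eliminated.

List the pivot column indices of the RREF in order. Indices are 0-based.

step 1: normalize row 0 (÷2) = (1, 1, 8, 11)
  row 1: subtract 4×row0 = (0, 8, 4, 8)
  row 2: subtract 1×row0 = (0, 2, 7, 3)
  row 3: subtract 3×row0 = (0, 12, 2, 5)
step 2: normalize row 1 (÷8) = (0, 1, 7, 1)
  row 0: subtract 1×row1 = (1, 0, 1, 10)
  row 2: subtract 2×row1 = (0, 0, 6, 1)
  row 3: subtract 12×row1 = (0, 0, 9, 6)
step 3: normalize row 2 (÷6) = (0, 0, 1, 11)
  row 0: subtract 1×row2 = (1, 0, 0, 12)
  row 1: subtract 7×row2 = (0, 1, 0, 2)
  row 3: subtract 9×row2 = (0, 0, 0, 11)
step 4: normalize row 3 (÷11) = (0, 0, 0, 1)
  row 0: subtract 12×row3 = (1, 0, 0, 0)
  row 1: subtract 2×row3 = (0, 1, 0, 0)
  row 2: subtract 11×row3 = (0, 0, 1, 0)

pivot columns: 0, 1, 2, 3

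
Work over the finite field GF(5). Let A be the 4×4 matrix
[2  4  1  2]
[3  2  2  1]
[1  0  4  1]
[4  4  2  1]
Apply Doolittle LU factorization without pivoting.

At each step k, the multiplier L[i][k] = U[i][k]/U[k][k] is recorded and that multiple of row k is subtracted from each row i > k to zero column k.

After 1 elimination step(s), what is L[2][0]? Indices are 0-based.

k=0: U[0][0]=2
  eliminate (1,0): mult=4, new row 1: (0, 1, 3, 3); set L[1][0]=4
  eliminate (2,0): mult=3, new row 2: (0, 3, 1, 0); set L[2][0]=3
  eliminate (3,0): mult=2, new row 3: (0, 1, 0, 2); set L[3][0]=2

L[2][0] = 3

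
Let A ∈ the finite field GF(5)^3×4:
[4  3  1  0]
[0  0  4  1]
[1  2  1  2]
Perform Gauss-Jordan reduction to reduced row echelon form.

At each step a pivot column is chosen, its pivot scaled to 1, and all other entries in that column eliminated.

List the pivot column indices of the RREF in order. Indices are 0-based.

pivot columns: 0, 2, 3

pivot(0,0)=4: scale R0 → (1, 2, 4, 0)
  clear (2,0): R2 −= (1)R0 → (0, 0, 2, 2)
col 1: no nonzero at/below row 1; advance.
pivot(1,2)=4: scale R1 → (0, 0, 1, 4)
  clear (0,2): R0 −= (4)R1 → (1, 2, 0, 4)
  clear (2,2): R2 −= (2)R1 → (0, 0, 0, 4)
pivot(2,3)=4: scale R2 → (0, 0, 0, 1)
  clear (0,3): R0 −= (4)R2 → (1, 2, 0, 0)
  clear (1,3): R1 −= (4)R2 → (0, 0, 1, 0)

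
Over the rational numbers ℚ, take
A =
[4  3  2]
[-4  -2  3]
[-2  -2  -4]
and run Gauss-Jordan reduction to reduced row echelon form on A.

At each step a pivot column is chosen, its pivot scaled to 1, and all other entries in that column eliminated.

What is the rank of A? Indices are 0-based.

rank = 3

[1] R0 /= 4  ⇒  (1, 3/4, 1/2)
     R1 -= -4·R0  ⇒  (0, 1, 5)
     R2 -= -2·R0  ⇒  (0, -1/2, -3)
[2] R1 /= 1  ⇒  (0, 1, 5)
     R0 -= 3/4·R1  ⇒  (1, 0, -13/4)
     R2 -= -1/2·R1  ⇒  (0, 0, -1/2)
[3] R2 /= -1/2  ⇒  (0, 0, 1)
     R0 -= -13/4·R2  ⇒  (1, 0, 0)
     R1 -= 5·R2  ⇒  (0, 1, 0)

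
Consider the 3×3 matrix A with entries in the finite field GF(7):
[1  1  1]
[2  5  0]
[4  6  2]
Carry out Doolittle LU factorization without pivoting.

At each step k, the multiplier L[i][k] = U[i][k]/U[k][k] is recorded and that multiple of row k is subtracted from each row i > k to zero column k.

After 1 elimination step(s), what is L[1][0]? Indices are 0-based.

L[1][0] = 2

Step 1: pivot at (0,0) is 1.
  row1 ← row1 − (2)·row0  ⇒  L[1][0]=2, U row1=(0, 3, 5)
  row2 ← row2 − (4)·row0  ⇒  L[2][0]=4, U row2=(0, 2, 5)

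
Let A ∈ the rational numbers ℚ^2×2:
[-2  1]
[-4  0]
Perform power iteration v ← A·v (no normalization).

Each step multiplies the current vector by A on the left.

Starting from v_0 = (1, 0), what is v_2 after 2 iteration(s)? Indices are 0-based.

v_2 = (0, 8)

v_0 = (1, 0).
v_1 = A·v_0 = (-2, -4).
v_2 = A·v_1 = (0, 8).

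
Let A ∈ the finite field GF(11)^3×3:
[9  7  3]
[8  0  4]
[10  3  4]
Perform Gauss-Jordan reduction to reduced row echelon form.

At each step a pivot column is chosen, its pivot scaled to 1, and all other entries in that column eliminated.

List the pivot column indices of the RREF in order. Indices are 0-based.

[1] R0 /= 9  ⇒  (1, 2, 4)
     R1 -= 8·R0  ⇒  (0, 6, 5)
     R2 -= 10·R0  ⇒  (0, 5, 8)
[2] R1 /= 6  ⇒  (0, 1, 10)
     R0 -= 2·R1  ⇒  (1, 0, 6)
     R2 -= 5·R1  ⇒  (0, 0, 2)
[3] R2 /= 2  ⇒  (0, 0, 1)
     R0 -= 6·R2  ⇒  (1, 0, 0)
     R1 -= 10·R2  ⇒  (0, 1, 0)

pivot columns: 0, 1, 2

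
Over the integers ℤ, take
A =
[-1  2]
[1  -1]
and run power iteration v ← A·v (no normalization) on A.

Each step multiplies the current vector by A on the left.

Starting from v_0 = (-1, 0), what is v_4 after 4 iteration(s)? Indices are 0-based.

v_0 = (-1, 0).
v_1 = A·v_0 = (1, -1).
v_2 = A·v_1 = (-3, 2).
v_3 = A·v_2 = (7, -5).
v_4 = A·v_3 = (-17, 12).

v_4 = (-17, 12)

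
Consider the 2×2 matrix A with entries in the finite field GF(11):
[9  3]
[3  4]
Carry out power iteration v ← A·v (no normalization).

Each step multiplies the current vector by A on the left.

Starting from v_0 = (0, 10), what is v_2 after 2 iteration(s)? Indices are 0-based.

v_0 = (0, 10).
v_1 = A·v_0 = (8, 7).
v_2 = A·v_1 = (5, 8).

v_2 = (5, 8)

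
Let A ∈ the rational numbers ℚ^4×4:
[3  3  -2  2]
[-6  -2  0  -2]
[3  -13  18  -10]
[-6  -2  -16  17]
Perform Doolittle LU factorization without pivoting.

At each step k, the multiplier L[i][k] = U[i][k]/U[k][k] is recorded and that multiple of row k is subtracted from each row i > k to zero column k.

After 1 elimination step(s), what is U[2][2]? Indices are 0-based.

U[2][2] = 20

Step 1: pivot at (0,0) is 3.
  row1 ← row1 − (-2)·row0  ⇒  L[1][0]=-2, U row1=(0, 4, -4, 2)
  row2 ← row2 − (1)·row0  ⇒  L[2][0]=1, U row2=(0, -16, 20, -12)
  row3 ← row3 − (-2)·row0  ⇒  L[3][0]=-2, U row3=(0, 4, -20, 21)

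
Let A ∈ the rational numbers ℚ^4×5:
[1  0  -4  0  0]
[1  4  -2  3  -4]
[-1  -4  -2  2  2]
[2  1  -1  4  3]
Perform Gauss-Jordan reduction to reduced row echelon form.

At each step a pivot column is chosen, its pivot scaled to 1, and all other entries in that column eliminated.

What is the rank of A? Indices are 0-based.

rank = 4

[1] R0 /= 1  ⇒  (1, 0, -4, 0, 0)
     R1 -= 1·R0  ⇒  (0, 4, 2, 3, -4)
     R2 -= -1·R0  ⇒  (0, -4, -6, 2, 2)
     R3 -= 2·R0  ⇒  (0, 1, 7, 4, 3)
[2] R1 /= 4  ⇒  (0, 1, 1/2, 3/4, -1)
     R2 -= -4·R1  ⇒  (0, 0, -4, 5, -2)
     R3 -= 1·R1  ⇒  (0, 0, 13/2, 13/4, 4)
[3] R2 /= -4  ⇒  (0, 0, 1, -5/4, 1/2)
     R0 -= -4·R2  ⇒  (1, 0, 0, -5, 2)
     R1 -= 1/2·R2  ⇒  (0, 1, 0, 11/8, -5/4)
     R3 -= 13/2·R2  ⇒  (0, 0, 0, 91/8, 3/4)
[4] R3 /= 91/8  ⇒  (0, 0, 0, 1, 6/91)
     R0 -= -5·R3  ⇒  (1, 0, 0, 0, 212/91)
     R1 -= 11/8·R3  ⇒  (0, 1, 0, 0, -122/91)
     R2 -= -5/4·R3  ⇒  (0, 0, 1, 0, 53/91)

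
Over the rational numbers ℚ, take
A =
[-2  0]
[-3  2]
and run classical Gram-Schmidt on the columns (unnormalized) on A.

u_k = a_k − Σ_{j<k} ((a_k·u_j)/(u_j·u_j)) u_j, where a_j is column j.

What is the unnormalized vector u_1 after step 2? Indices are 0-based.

Step 1: u_0 = a_0 = (-2, -3).
Step 2: u_1 = a_1 − (-6/13)·u_0 = (-12/13, 8/13).

u_1 = (-12/13, 8/13)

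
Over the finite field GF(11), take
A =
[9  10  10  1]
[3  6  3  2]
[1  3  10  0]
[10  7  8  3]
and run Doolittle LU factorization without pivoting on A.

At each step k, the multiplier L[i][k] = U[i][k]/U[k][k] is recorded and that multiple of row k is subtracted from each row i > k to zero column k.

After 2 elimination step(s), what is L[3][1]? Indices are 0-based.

L[3][1] = 9

Step 1: pivot at (0,0) is 9.
  row1 ← row1 − (4)·row0  ⇒  L[1][0]=4, U row1=(0, 10, 7, 9)
  row2 ← row2 − (5)·row0  ⇒  L[2][0]=5, U row2=(0, 8, 4, 6)
  row3 ← row3 − (6)·row0  ⇒  L[3][0]=6, U row3=(0, 2, 3, 8)
Step 2: pivot at (1,1) is 10.
  row2 ← row2 − (3)·row1  ⇒  L[2][1]=3, U row2=(0, 0, 5, 1)
  row3 ← row3 − (9)·row1  ⇒  L[3][1]=9, U row3=(0, 0, 6, 4)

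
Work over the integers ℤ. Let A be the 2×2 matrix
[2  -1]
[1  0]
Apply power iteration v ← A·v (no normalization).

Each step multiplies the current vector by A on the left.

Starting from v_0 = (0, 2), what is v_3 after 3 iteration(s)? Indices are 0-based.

v_0 = (0, 2).
v_1 = A·v_0 = (-2, 0).
v_2 = A·v_1 = (-4, -2).
v_3 = A·v_2 = (-6, -4).

v_3 = (-6, -4)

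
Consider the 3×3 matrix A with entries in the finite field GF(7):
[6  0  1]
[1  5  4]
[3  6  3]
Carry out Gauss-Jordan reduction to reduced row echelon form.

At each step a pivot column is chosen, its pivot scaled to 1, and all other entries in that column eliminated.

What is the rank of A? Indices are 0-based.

pivot(0,0)=6: scale R0 → (1, 0, 6)
  clear (1,0): R1 −= (1)R0 → (0, 5, 5)
  clear (2,0): R2 −= (3)R0 → (0, 6, 6)
pivot(1,1)=5: scale R1 → (0, 1, 1)
  clear (2,1): R2 −= (6)R1 → (0, 0, 0)
col 2: no nonzero at/below row 2; advance.

rank = 2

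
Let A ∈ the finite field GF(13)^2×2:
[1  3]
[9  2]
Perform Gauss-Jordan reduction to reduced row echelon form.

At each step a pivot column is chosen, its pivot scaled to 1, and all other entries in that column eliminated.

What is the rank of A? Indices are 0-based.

rank = 2

step 1: normalize row 0 (÷1) = (1, 3)
  row 1: subtract 9×row0 = (0, 1)
step 2: normalize row 1 (÷1) = (0, 1)
  row 0: subtract 3×row1 = (1, 0)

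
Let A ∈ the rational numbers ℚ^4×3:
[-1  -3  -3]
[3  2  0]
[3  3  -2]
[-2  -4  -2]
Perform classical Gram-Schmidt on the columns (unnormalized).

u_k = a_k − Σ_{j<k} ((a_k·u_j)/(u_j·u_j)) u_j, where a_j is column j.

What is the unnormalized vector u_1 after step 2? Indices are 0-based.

u_1 = (-43/23, -32/23, -9/23, -40/23)

Step 1: u_0 = a_0 = (-1, 3, 3, -2).
Step 2: u_1 = a_1 − (26/23)·u_0 = (-43/23, -32/23, -9/23, -40/23).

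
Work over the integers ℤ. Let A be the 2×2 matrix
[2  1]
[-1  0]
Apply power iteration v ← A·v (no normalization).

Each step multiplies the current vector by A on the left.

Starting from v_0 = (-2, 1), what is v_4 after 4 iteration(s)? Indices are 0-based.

v_4 = (-6, 5)

v_0 = (-2, 1).
v_1 = A·v_0 = (-3, 2).
v_2 = A·v_1 = (-4, 3).
v_3 = A·v_2 = (-5, 4).
v_4 = A·v_3 = (-6, 5).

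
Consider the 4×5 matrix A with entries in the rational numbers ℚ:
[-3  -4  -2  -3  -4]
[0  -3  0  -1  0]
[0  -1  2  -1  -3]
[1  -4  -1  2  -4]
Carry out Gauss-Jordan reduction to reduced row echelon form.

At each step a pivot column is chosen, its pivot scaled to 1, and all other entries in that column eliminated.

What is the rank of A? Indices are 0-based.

rank = 4

[1] R0 /= -3  ⇒  (1, 4/3, 2/3, 1, 4/3)
     R3 -= 1·R0  ⇒  (0, -16/3, -5/3, 1, -16/3)
[2] R1 /= -3  ⇒  (0, 1, 0, 1/3, 0)
     R0 -= 4/3·R1  ⇒  (1, 0, 2/3, 5/9, 4/3)
     R2 -= -1·R1  ⇒  (0, 0, 2, -2/3, -3)
     R3 -= -16/3·R1  ⇒  (0, 0, -5/3, 25/9, -16/3)
[3] R2 /= 2  ⇒  (0, 0, 1, -1/3, -3/2)
     R0 -= 2/3·R2  ⇒  (1, 0, 0, 7/9, 7/3)
     R3 -= -5/3·R2  ⇒  (0, 0, 0, 20/9, -47/6)
[4] R3 /= 20/9  ⇒  (0, 0, 0, 1, -141/40)
     R0 -= 7/9·R3  ⇒  (1, 0, 0, 0, 203/40)
     R1 -= 1/3·R3  ⇒  (0, 1, 0, 0, 47/40)
     R2 -= -1/3·R3  ⇒  (0, 0, 1, 0, -107/40)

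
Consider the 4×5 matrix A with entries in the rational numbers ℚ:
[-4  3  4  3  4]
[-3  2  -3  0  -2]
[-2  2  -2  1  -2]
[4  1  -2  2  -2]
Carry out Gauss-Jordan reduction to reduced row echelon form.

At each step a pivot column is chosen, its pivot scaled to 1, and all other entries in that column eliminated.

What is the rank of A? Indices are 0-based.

pivot(0,0)=-4: scale R0 → (1, -3/4, -1, -3/4, -1)
  clear (1,0): R1 −= (-3)R0 → (0, -1/4, -6, -9/4, -5)
  clear (2,0): R2 −= (-2)R0 → (0, 1/2, -4, -1/2, -4)
  clear (3,0): R3 −= (4)R0 → (0, 4, 2, 5, 2)
pivot(1,1)=-1/4: scale R1 → (0, 1, 24, 9, 20)
  clear (0,1): R0 −= (-3/4)R1 → (1, 0, 17, 6, 14)
  clear (2,1): R2 −= (1/2)R1 → (0, 0, -16, -5, -14)
  clear (3,1): R3 −= (4)R1 → (0, 0, -94, -31, -78)
pivot(2,2)=-16: scale R2 → (0, 0, 1, 5/16, 7/8)
  clear (0,2): R0 −= (17)R2 → (1, 0, 0, 11/16, -7/8)
  clear (1,2): R1 −= (24)R2 → (0, 1, 0, 3/2, -1)
  clear (3,2): R3 −= (-94)R2 → (0, 0, 0, -13/8, 17/4)
pivot(3,3)=-13/8: scale R3 → (0, 0, 0, 1, -34/13)
  clear (0,3): R0 −= (11/16)R3 → (1, 0, 0, 0, 12/13)
  clear (1,3): R1 −= (3/2)R3 → (0, 1, 0, 0, 38/13)
  clear (2,3): R2 −= (5/16)R3 → (0, 0, 1, 0, 22/13)

rank = 4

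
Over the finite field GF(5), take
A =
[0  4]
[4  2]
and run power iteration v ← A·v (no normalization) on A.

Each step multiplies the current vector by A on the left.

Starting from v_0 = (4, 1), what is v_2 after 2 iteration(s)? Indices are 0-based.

v_0 = (4, 1).
v_1 = A·v_0 = (4, 3).
v_2 = A·v_1 = (2, 2).

v_2 = (2, 2)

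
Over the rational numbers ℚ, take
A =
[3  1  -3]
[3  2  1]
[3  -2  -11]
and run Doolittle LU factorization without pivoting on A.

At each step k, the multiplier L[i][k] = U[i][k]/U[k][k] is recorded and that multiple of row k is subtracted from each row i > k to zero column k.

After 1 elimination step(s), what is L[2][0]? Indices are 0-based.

L[2][0] = 1

k=0: U[0][0]=3
  eliminate (1,0): mult=1, new row 1: (0, 1, 4); set L[1][0]=1
  eliminate (2,0): mult=1, new row 2: (0, -3, -8); set L[2][0]=1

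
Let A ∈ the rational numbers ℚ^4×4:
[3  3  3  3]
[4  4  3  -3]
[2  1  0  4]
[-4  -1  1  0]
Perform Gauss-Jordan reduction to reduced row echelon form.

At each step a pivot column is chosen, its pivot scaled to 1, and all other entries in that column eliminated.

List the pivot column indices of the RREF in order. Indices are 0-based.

pivot columns: 0, 1, 2, 3

pivot(0,0)=3: scale R0 → (1, 1, 1, 1)
  clear (1,0): R1 −= (4)R0 → (0, 0, -1, -7)
  clear (2,0): R2 −= (2)R0 → (0, -1, -2, 2)
  clear (3,0): R3 −= (-4)R0 → (0, 3, 5, 4)
pivot(1,1): swap R1↔R2
pivot(1,1)=-1: scale R1 → (0, 1, 2, -2)
  clear (0,1): R0 −= (1)R1 → (1, 0, -1, 3)
  clear (3,1): R3 −= (3)R1 → (0, 0, -1, 10)
pivot(2,2)=-1: scale R2 → (0, 0, 1, 7)
  clear (0,2): R0 −= (-1)R2 → (1, 0, 0, 10)
  clear (1,2): R1 −= (2)R2 → (0, 1, 0, -16)
  clear (3,2): R3 −= (-1)R2 → (0, 0, 0, 17)
pivot(3,3)=17: scale R3 → (0, 0, 0, 1)
  clear (0,3): R0 −= (10)R3 → (1, 0, 0, 0)
  clear (1,3): R1 −= (-16)R3 → (0, 1, 0, 0)
  clear (2,3): R2 −= (7)R3 → (0, 0, 1, 0)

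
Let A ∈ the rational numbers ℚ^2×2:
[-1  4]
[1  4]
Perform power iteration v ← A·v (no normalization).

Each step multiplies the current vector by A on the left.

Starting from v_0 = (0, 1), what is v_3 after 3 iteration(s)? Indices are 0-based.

v_0 = (0, 1).
v_1 = A·v_0 = (4, 4).
v_2 = A·v_1 = (12, 20).
v_3 = A·v_2 = (68, 92).

v_3 = (68, 92)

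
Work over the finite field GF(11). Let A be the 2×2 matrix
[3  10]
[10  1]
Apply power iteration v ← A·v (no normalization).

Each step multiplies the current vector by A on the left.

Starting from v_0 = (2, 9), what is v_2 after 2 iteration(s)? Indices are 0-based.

v_0 = (2, 9).
v_1 = A·v_0 = (8, 7).
v_2 = A·v_1 = (6, 10).

v_2 = (6, 10)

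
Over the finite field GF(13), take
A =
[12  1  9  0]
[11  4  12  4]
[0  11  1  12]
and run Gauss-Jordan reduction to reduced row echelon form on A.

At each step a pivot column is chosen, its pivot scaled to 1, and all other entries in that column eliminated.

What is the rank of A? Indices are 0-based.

rank = 3

step 1: normalize row 0 (÷12) = (1, 12, 4, 0)
  row 1: subtract 11×row0 = (0, 2, 7, 4)
step 2: normalize row 1 (÷2) = (0, 1, 10, 2)
  row 0: subtract 12×row1 = (1, 0, 1, 2)
  row 2: subtract 11×row1 = (0, 0, 8, 3)
step 3: normalize row 2 (÷8) = (0, 0, 1, 2)
  row 0: subtract 1×row2 = (1, 0, 0, 0)
  row 1: subtract 10×row2 = (0, 1, 0, 8)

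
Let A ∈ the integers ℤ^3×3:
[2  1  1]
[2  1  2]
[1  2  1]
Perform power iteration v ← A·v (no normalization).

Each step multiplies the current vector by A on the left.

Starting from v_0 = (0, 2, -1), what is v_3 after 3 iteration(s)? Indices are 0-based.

v_0 = (0, 2, -1).
v_1 = A·v_0 = (1, 0, 3).
v_2 = A·v_1 = (5, 8, 4).
v_3 = A·v_2 = (22, 26, 25).

v_3 = (22, 26, 25)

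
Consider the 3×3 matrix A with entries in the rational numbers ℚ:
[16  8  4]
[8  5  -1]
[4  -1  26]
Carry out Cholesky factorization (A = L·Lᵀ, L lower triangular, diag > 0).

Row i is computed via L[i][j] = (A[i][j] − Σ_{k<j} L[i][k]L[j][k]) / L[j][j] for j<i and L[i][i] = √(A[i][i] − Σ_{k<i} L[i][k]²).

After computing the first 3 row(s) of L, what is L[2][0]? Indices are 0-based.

L[2][0] = 1

Step 1: L[0][0] = √(16) = 4.
  L[1][0] = (8) / L[0][0] = 2.
Step 2: L[1][1] = √(1) = 1.
  L[2][0] = (4) / L[0][0] = 1.
  L[2][1] = (-3) / L[1][1] = -3.
Step 3: L[2][2] = √(16) = 4.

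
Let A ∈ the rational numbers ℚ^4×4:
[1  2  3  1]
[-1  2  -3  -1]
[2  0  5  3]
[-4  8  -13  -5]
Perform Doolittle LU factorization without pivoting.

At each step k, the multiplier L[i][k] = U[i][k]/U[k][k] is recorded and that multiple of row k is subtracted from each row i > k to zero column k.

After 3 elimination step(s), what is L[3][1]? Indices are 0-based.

[col 0] pivot 1
  R1 -= -1*R0 → (0, 4, 0, 0)  (L[1][0] := -1)
  R2 -= 2*R0 → (0, -4, -1, 1)  (L[2][0] := 2)
  R3 -= -4*R0 → (0, 16, -1, -1)  (L[3][0] := -4)
[col 1] pivot 4
  R2 -= -1*R1 → (0, 0, -1, 1)  (L[2][1] := -1)
  R3 -= 4*R1 → (0, 0, -1, -1)  (L[3][1] := 4)
[col 2] pivot -1
  R3 -= 1*R2 → (0, 0, 0, -2)  (L[3][2] := 1)

L[3][1] = 4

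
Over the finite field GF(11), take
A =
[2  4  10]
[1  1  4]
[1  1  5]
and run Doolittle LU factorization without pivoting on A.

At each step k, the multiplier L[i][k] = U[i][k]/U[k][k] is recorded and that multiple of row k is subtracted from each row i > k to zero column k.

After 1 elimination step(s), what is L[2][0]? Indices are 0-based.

k=0: U[0][0]=2
  eliminate (1,0): mult=6, new row 1: (0, 10, 10); set L[1][0]=6
  eliminate (2,0): mult=6, new row 2: (0, 10, 0); set L[2][0]=6

L[2][0] = 6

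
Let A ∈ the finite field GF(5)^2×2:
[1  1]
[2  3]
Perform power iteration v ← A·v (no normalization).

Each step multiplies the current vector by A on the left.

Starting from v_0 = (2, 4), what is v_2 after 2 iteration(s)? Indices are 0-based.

v_0 = (2, 4).
v_1 = A·v_0 = (1, 1).
v_2 = A·v_1 = (2, 0).

v_2 = (2, 0)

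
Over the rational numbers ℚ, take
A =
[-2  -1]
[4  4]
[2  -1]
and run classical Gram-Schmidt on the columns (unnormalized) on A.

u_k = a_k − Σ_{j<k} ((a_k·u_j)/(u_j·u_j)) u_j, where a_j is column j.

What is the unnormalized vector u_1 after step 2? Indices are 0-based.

Step 1: u_0 = a_0 = (-2, 4, 2).
Step 2: u_1 = a_1 − (2/3)·u_0 = (1/3, 4/3, -7/3).

u_1 = (1/3, 4/3, -7/3)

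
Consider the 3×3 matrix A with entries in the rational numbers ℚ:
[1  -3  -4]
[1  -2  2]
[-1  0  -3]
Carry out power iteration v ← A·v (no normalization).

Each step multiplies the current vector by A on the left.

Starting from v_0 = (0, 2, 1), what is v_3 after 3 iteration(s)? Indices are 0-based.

v_0 = (0, 2, 1).
v_1 = A·v_0 = (-10, -2, -3).
v_2 = A·v_1 = (8, -12, 19).
v_3 = A·v_2 = (-32, 70, -65).

v_3 = (-32, 70, -65)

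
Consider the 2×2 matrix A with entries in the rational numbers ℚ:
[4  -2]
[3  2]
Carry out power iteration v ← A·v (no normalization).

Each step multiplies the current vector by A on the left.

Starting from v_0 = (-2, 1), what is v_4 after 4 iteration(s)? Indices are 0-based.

v_0 = (-2, 1).
v_1 = A·v_0 = (-10, -4).
v_2 = A·v_1 = (-32, -38).
v_3 = A·v_2 = (-52, -172).
v_4 = A·v_3 = (136, -500).

v_4 = (136, -500)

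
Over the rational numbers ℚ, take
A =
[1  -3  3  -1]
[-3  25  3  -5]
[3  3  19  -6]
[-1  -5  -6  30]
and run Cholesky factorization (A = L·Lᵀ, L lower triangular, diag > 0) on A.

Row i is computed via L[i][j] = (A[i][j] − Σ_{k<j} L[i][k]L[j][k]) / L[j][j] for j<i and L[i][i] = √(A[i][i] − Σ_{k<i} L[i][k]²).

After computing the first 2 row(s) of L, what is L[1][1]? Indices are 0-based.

Step 1: L[0][0] = √(1) = 1.
  L[1][0] = (-3) / L[0][0] = -3.
Step 2: L[1][1] = √(16) = 4.

L[1][1] = 4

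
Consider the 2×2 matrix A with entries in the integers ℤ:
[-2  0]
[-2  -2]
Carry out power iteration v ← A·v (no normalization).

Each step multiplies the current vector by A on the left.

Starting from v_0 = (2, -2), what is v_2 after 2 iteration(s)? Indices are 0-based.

v_2 = (8, 8)

v_0 = (2, -2).
v_1 = A·v_0 = (-4, 0).
v_2 = A·v_1 = (8, 8).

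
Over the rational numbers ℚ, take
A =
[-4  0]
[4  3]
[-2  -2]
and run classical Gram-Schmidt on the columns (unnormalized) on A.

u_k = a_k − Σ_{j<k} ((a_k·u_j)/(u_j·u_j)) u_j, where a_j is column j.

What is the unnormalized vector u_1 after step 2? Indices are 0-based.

Step 1: u_0 = a_0 = (-4, 4, -2).
Step 2: u_1 = a_1 − (4/9)·u_0 = (16/9, 11/9, -10/9).

u_1 = (16/9, 11/9, -10/9)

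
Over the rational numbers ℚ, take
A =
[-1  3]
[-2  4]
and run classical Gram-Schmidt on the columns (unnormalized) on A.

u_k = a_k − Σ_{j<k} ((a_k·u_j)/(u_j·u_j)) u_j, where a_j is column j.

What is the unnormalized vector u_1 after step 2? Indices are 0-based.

Step 1: u_0 = a_0 = (-1, -2).
Step 2: u_1 = a_1 − (-11/5)·u_0 = (4/5, -2/5).

u_1 = (4/5, -2/5)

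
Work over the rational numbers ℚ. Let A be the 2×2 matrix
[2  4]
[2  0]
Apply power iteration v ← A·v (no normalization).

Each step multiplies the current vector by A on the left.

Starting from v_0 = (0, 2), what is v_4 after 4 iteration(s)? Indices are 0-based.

v_4 = (320, 192)

v_0 = (0, 2).
v_1 = A·v_0 = (8, 0).
v_2 = A·v_1 = (16, 16).
v_3 = A·v_2 = (96, 32).
v_4 = A·v_3 = (320, 192).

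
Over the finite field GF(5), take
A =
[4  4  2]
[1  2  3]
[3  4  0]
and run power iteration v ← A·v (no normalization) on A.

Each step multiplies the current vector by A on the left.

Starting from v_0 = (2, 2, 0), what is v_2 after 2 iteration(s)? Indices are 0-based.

v_2 = (1, 0, 2)

v_0 = (2, 2, 0).
v_1 = A·v_0 = (1, 1, 4).
v_2 = A·v_1 = (1, 0, 2).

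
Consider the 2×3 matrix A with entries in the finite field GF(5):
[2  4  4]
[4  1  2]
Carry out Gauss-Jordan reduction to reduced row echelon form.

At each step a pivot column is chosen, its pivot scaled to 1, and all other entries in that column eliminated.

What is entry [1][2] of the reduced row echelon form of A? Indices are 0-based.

M[1][2] = 3

[1] R0 /= 2  ⇒  (1, 2, 2)
     R1 -= 4·R0  ⇒  (0, 3, 4)
[2] R1 /= 3  ⇒  (0, 1, 3)
     R0 -= 2·R1  ⇒  (1, 0, 1)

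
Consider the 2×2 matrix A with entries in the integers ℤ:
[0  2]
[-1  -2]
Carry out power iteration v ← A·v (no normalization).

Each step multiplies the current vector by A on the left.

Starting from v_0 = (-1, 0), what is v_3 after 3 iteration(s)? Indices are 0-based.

v_0 = (-1, 0).
v_1 = A·v_0 = (0, 1).
v_2 = A·v_1 = (2, -2).
v_3 = A·v_2 = (-4, 2).

v_3 = (-4, 2)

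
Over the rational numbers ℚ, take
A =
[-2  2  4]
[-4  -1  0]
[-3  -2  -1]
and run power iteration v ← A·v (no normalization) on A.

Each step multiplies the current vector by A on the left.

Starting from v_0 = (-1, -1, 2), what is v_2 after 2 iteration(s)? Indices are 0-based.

v_2 = (6, -37, -37)

v_0 = (-1, -1, 2).
v_1 = A·v_0 = (8, 5, 3).
v_2 = A·v_1 = (6, -37, -37).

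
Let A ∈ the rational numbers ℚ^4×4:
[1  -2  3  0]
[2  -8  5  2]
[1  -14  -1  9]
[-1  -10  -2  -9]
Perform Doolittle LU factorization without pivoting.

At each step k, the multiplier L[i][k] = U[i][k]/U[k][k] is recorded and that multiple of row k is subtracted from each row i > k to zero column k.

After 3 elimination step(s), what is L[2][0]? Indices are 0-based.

L[2][0] = 1

Step 1: pivot at (0,0) is 1.
  row1 ← row1 − (2)·row0  ⇒  L[1][0]=2, U row1=(0, -4, -1, 2)
  row2 ← row2 − (1)·row0  ⇒  L[2][0]=1, U row2=(0, -12, -4, 9)
  row3 ← row3 − (-1)·row0  ⇒  L[3][0]=-1, U row3=(0, -12, 1, -9)
Step 2: pivot at (1,1) is -4.
  row2 ← row2 − (3)·row1  ⇒  L[2][1]=3, U row2=(0, 0, -1, 3)
  row3 ← row3 − (3)·row1  ⇒  L[3][1]=3, U row3=(0, 0, 4, -15)
Step 3: pivot at (2,2) is -1.
  row3 ← row3 − (-4)·row2  ⇒  L[3][2]=-4, U row3=(0, 0, 0, -3)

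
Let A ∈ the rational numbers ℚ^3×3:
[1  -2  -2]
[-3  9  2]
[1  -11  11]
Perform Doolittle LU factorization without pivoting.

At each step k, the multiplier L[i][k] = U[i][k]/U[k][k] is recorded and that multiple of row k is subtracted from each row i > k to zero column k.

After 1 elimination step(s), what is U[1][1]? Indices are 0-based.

U[1][1] = 3

[col 0] pivot 1
  R1 -= -3*R0 → (0, 3, -4)  (L[1][0] := -3)
  R2 -= 1*R0 → (0, -9, 13)  (L[2][0] := 1)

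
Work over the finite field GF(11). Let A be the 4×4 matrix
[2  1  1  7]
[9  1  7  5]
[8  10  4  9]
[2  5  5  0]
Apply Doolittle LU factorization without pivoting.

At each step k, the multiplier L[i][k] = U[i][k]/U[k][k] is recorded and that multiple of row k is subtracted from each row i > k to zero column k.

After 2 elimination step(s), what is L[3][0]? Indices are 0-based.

L[3][0] = 1

k=0: U[0][0]=2
  eliminate (1,0): mult=10, new row 1: (0, 2, 8, 1); set L[1][0]=10
  eliminate (2,0): mult=4, new row 2: (0, 6, 0, 3); set L[2][0]=4
  eliminate (3,0): mult=1, new row 3: (0, 4, 4, 4); set L[3][0]=1
k=1: U[1][1]=2
  eliminate (2,1): mult=3, new row 2: (0, 0, 9, 0); set L[2][1]=3
  eliminate (3,1): mult=2, new row 3: (0, 0, 10, 2); set L[3][1]=2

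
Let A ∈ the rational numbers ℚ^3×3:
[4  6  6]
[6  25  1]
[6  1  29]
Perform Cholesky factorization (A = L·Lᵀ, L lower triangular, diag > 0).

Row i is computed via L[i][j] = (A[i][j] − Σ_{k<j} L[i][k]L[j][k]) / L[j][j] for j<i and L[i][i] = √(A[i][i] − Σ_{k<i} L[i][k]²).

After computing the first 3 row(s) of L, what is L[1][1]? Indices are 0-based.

L[1][1] = 4

Step 1: L[0][0] = √(4) = 2.
  L[1][0] = (6) / L[0][0] = 3.
Step 2: L[1][1] = √(16) = 4.
  L[2][0] = (6) / L[0][0] = 3.
  L[2][1] = (-8) / L[1][1] = -2.
Step 3: L[2][2] = √(16) = 4.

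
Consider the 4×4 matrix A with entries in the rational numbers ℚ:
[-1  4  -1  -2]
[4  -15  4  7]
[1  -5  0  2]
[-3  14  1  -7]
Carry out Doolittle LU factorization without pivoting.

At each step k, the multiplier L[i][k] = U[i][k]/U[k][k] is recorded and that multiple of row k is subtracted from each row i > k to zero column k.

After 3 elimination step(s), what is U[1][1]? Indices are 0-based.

U[1][1] = 1

Step 1: pivot at (0,0) is -1.
  row1 ← row1 − (-4)·row0  ⇒  L[1][0]=-4, U row1=(0, 1, 0, -1)
  row2 ← row2 − (-1)·row0  ⇒  L[2][0]=-1, U row2=(0, -1, -1, 0)
  row3 ← row3 − (3)·row0  ⇒  L[3][0]=3, U row3=(0, 2, 4, -1)
Step 2: pivot at (1,1) is 1.
  row2 ← row2 − (-1)·row1  ⇒  L[2][1]=-1, U row2=(0, 0, -1, -1)
  row3 ← row3 − (2)·row1  ⇒  L[3][1]=2, U row3=(0, 0, 4, 1)
Step 3: pivot at (2,2) is -1.
  row3 ← row3 − (-4)·row2  ⇒  L[3][2]=-4, U row3=(0, 0, 0, -3)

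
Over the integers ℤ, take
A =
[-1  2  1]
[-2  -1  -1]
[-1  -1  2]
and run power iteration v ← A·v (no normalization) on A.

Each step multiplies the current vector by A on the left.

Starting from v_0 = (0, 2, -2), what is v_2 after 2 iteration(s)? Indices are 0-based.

v_2 = (-8, 2, -14)

v_0 = (0, 2, -2).
v_1 = A·v_0 = (2, 0, -6).
v_2 = A·v_1 = (-8, 2, -14).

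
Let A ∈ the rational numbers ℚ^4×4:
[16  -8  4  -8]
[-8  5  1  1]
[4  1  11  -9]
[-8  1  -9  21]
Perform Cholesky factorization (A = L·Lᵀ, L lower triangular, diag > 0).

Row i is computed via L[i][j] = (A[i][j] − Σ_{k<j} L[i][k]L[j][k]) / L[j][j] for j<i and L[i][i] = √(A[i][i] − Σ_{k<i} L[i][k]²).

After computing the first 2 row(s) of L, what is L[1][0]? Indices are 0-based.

Step 1: L[0][0] = √(16) = 4.
  L[1][0] = (-8) / L[0][0] = -2.
Step 2: L[1][1] = √(1) = 1.

L[1][0] = -2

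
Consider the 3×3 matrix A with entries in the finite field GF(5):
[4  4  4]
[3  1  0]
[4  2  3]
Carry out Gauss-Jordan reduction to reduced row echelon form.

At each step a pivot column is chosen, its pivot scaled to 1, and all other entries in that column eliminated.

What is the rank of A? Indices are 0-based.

rank = 3

[1] R0 /= 4  ⇒  (1, 1, 1)
     R1 -= 3·R0  ⇒  (0, 3, 2)
     R2 -= 4·R0  ⇒  (0, 3, 4)
[2] R1 /= 3  ⇒  (0, 1, 4)
     R0 -= 1·R1  ⇒  (1, 0, 2)
     R2 -= 3·R1  ⇒  (0, 0, 2)
[3] R2 /= 2  ⇒  (0, 0, 1)
     R0 -= 2·R2  ⇒  (1, 0, 0)
     R1 -= 4·R2  ⇒  (0, 1, 0)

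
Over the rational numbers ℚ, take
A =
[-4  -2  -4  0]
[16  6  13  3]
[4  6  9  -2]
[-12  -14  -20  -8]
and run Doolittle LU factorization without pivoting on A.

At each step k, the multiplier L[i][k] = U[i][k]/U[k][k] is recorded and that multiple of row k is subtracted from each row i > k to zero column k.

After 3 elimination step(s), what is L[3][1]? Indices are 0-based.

L[3][1] = 4

Step 1: pivot at (0,0) is -4.
  row1 ← row1 − (-4)·row0  ⇒  L[1][0]=-4, U row1=(0, -2, -3, 3)
  row2 ← row2 − (-1)·row0  ⇒  L[2][0]=-1, U row2=(0, 4, 5, -2)
  row3 ← row3 − (3)·row0  ⇒  L[3][0]=3, U row3=(0, -8, -8, -8)
Step 2: pivot at (1,1) is -2.
  row2 ← row2 − (-2)·row1  ⇒  L[2][1]=-2, U row2=(0, 0, -1, 4)
  row3 ← row3 − (4)·row1  ⇒  L[3][1]=4, U row3=(0, 0, 4, -20)
Step 3: pivot at (2,2) is -1.
  row3 ← row3 − (-4)·row2  ⇒  L[3][2]=-4, U row3=(0, 0, 0, -4)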